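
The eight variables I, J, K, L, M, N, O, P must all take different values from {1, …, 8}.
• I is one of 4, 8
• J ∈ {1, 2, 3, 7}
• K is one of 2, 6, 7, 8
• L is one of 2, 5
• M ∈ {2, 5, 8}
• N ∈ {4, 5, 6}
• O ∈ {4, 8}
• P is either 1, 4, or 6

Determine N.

6

The 8 variables draw from only 8 values {1, 2, 3, 4, 5, 6, 7, 8}, so each is used; only J can be 3, hence J = 3.
The 7 still-open variables draw from only 7 values {1, 2, 4, 5, 6, 7, 8}, so each is used; only P can be 1, hence P = 1.
The 6 still-open variables together cover exactly {2, 4, 5, 6, 7, 8} — 6 values for 6 variables — and 7 appears only in K's list, so K = 7.
The 5 still-open variables draw from only 5 values {2, 4, 5, 6, 8}, so each is used; only N can be 6, hence N = 6.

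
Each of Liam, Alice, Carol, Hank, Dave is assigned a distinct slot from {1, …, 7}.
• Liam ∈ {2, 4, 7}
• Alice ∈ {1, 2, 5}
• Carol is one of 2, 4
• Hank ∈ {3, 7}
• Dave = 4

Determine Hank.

3

Dave must be 4 (only option left). Remove 4 from Liam, Carol.
Carol has just one choice, so Carol = 2. Eliminate 2 elsewhere: Liam, Alice.
That leaves Liam = 7. Strike 7 from Hank.
So Hank = 3.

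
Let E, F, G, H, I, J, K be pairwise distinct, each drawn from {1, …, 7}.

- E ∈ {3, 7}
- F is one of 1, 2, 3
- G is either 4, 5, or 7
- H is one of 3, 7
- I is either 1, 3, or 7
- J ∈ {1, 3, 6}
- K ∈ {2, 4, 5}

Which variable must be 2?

F

The 7 variables draw from only 7 values {1, 2, 3, 4, 5, 6, 7}, so each is used; only J can be 6, hence J = 6.
E and H between them cover only {3, 7} — a naked pair. Remove those values from F, G, I.
I must be 1 (only option left). Remove 1 from F.
So 2 goes to F.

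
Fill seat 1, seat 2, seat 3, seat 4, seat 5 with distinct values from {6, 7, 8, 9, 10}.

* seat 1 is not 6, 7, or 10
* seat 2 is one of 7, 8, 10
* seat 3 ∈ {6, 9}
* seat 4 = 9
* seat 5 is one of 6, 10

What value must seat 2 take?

7

seat 4 must be 9 (only option left). Strike 9 from seat 1, seat 3.
That leaves seat 1 = 8. Strike 8 from seat 2.
seat 3 must be 6 (only option left). Strike 6 from seat 5.
seat 5 must be 10 (only option left). Strike 10 from seat 2.
So seat 2 = 7.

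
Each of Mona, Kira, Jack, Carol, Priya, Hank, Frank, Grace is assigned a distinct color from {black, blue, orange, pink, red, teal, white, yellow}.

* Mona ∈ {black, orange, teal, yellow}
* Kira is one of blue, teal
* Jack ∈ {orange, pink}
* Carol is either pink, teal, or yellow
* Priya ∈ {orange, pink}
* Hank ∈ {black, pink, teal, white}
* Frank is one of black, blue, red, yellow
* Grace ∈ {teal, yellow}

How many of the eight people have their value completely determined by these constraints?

4

The 8 variables together cover exactly {black, blue, orange, pink, red, teal, white, yellow} — 8 values for 8 variables — and red appears only in Frank's list, so Frank = red.
The 7 still-open variables draw from only 7 values {black, blue, orange, pink, teal, white, yellow}, so each is used; only Kira can be blue, hence Kira = blue.
Among the 6 still-open variables, white fits only Hank (and all 6 values in {black, orange, pink, teal, white, yellow} must be used), so Hank = white.
The 5 still-open variables draw from only 5 values {black, orange, pink, teal, yellow}, so each is used; only Mona can be black, hence Mona = black.
The 2 variables Jack and Priya are confined to {orange, pink}, which locks those values in; drop them from Carol.
Determined: Mona=black, Kira=blue, Hank=white, Frank=red. The other people each still have more than one consistent value. That makes 4.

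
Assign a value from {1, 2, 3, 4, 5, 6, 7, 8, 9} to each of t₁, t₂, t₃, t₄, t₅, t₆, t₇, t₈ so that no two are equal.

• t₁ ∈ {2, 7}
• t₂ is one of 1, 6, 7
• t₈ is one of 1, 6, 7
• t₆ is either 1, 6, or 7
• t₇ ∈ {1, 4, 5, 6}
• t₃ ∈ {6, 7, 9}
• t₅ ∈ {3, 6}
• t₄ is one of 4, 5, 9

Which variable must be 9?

The 8 variables together cover exactly {1, 2, 3, 4, 5, 6, 7, 9} — 8 values for 8 variables — and 2 appears only in t₁'s list, so t₁ = 2.
The 7 still-open variables together cover exactly {1, 3, 4, 5, 6, 7, 9} — 7 values for 7 variables — and 3 appears only in t₅'s list, so t₅ = 3.
The 3 variables t₂, t₆, t₈ are confined to {1, 6, 7}, which locks those values in; drop them from t₃, t₇.
So 9 goes to t₃.

t₃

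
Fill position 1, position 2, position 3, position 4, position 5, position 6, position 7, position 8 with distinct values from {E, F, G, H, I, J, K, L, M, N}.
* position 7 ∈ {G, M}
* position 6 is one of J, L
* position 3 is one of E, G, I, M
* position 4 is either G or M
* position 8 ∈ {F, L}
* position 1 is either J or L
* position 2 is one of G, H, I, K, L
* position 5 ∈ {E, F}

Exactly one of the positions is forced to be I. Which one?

position 3

position 1 and position 6 share exactly the 2 values {J, L}; by pigeonhole those values go to them, so strike J, L from position 2, position 8.
position 8 has just one choice, so position 8 = F. Strike F from position 5.
position 5's domain is down to {E}, so position 5 = E. Strike E from position 3.
The 2 variables position 4 and position 7 are confined to {G, M}, which locks those values in; drop them from position 2, position 3.
So I goes to position 3.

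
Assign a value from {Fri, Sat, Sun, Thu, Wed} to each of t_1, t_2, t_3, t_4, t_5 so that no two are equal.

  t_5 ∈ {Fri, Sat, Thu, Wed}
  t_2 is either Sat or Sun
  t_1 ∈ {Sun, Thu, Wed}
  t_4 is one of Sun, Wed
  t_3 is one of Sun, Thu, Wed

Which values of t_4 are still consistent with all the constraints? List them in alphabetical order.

Sun, Wed

The 5 variables draw from only 5 values {Fri, Sat, Sun, Thu, Wed}, so each is used; only t_5 can be Fri, hence t_5 = Fri.
The 4 still-open variables draw from only 4 values {Sat, Sun, Thu, Wed}, so each is used; only t_2 can be Sat, hence t_2 = Sat.
No further eliminations apply; t_4 can still be any of Sun, Wed.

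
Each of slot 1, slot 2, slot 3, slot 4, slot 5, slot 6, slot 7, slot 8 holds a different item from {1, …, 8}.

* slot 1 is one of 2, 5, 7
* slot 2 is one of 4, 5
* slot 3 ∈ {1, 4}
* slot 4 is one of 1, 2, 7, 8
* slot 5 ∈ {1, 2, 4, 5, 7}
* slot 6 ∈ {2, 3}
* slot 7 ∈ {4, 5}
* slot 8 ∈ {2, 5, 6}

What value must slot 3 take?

The 8 variables together cover exactly {1, 2, 3, 4, 5, 6, 7, 8} — 8 values for 8 variables — and 3 appears only in slot 6's list, so slot 6 = 3.
Among the 7 still-open variables, 6 fits only slot 8 (and all 7 values in {1, 2, 4, 5, 6, 7, 8} must be used), so slot 8 = 6.
Among the 6 still-open variables, 8 fits only slot 4 (and all 6 values in {1, 2, 4, 5, 7, 8} must be used), so slot 4 = 8.
slot 2 and slot 7 share exactly the 2 values {4, 5}; by pigeonhole those values go to them, so strike 4, 5 from slot 1, slot 3, slot 5.
So slot 3 = 1.

1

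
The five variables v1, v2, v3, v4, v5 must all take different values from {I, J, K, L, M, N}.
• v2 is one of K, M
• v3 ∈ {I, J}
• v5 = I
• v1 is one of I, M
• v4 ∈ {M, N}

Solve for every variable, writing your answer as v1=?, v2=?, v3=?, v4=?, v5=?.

v1=M, v2=K, v3=J, v4=N, v5=I

v5's domain is down to {I}, so v5 = I. Eliminate I elsewhere: v1, v3.
That leaves v1 = M. Remove M from v2, v4.
v2 has just one choice, so v2 = K.
v3 has just one choice, so v3 = J.
v4 must be N (only option left).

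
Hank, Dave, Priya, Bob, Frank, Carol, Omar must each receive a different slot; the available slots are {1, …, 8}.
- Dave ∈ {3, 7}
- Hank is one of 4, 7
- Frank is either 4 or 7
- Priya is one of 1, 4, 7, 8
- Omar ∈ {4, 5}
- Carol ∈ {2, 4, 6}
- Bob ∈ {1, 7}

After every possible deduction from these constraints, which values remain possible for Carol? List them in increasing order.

Hank and Frank between them cover only {4, 7} — a naked pair. Remove those values from Dave, Priya, Bob, Carol, Omar.
Dave's domain is down to {3}, so Dave = 3.
Bob's domain is down to {1}, so Bob = 1. Eliminate 1 elsewhere: Priya.
Omar's domain is down to {5}, so Omar = 5.
Priya's domain is down to {8}, so Priya = 8.
No further eliminations apply; Carol can still be any of 2, 6.

2, 6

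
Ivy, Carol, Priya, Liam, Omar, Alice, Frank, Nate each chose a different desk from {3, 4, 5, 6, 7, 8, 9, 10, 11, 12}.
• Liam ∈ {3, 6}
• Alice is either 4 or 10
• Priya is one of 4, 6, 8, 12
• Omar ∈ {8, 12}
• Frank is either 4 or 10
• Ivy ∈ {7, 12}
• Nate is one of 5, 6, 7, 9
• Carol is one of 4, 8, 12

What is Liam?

3

The 2 variables Alice and Frank are confined to {4, 10}, which locks those values in; drop them from Carol, Priya.
Carol and Omar between them cover only {8, 12} — a naked pair. Remove those values from Ivy, Priya.
Ivy must be 7 (only option left). Eliminate 7 elsewhere: Nate.
That leaves Priya = 6. So Liam, Nate can't be 6.
So Liam = 3.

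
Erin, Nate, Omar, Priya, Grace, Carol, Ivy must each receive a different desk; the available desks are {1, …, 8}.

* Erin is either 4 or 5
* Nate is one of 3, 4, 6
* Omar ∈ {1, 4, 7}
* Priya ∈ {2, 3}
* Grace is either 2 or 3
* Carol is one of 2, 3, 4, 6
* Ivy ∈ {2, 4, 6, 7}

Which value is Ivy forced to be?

The 7 variables together cover exactly {1, 2, 3, 4, 5, 6, 7} — 7 values for 7 variables — and 1 appears only in Omar's list, so Omar = 1.
The 6 still-open variables together cover exactly {2, 3, 4, 5, 6, 7} — 6 values for 6 variables — and 5 appears only in Erin's list, so Erin = 5.
The 5 still-open variables together cover exactly {2, 3, 4, 6, 7} — 5 values for 5 variables — and 7 appears only in Ivy's list, so Ivy = 7.

7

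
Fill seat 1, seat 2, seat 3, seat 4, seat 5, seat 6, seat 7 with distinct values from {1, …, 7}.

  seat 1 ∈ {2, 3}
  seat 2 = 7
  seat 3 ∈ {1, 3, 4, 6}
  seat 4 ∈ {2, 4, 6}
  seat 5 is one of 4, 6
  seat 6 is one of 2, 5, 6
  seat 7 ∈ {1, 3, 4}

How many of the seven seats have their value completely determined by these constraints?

2

seat 2's domain is down to {7}, so seat 2 = 7.
The 6 still-open variables together cover exactly {1, 2, 3, 4, 5, 6} — 6 values for 6 variables — and 5 appears only in seat 6's list, so seat 6 = 5.
Determined: seat 2=7, seat 6=5. The other seats each still have more than one consistent value. That makes 2.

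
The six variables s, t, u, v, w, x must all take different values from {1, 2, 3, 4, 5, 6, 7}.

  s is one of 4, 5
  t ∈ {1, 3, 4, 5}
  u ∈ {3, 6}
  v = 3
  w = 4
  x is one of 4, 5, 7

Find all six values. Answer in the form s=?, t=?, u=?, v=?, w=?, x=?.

v must be 3 (only option left). Remove 3 from t, u.
w has just one choice, so w = 4. Remove 4 from s, t, x.
s has just one choice, so s = 5. Eliminate 5 elsewhere: t, x.
t has just one choice, so t = 1.
u must be 6 (only option left).
x must be 7 (only option left).

s=5, t=1, u=6, v=3, w=4, x=7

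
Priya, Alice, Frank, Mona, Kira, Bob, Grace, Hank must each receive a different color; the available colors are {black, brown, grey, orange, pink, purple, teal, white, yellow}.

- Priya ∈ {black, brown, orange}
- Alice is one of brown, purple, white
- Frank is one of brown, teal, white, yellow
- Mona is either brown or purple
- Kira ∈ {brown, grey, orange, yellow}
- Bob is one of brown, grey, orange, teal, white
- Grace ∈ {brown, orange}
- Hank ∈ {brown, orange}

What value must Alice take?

The 8 variables together cover exactly {black, brown, grey, orange, purple, teal, white, yellow} — 8 values for 8 variables — and black appears only in Priya's list, so Priya = black.
The 2 variables Grace and Hank are confined to {brown, orange}, which locks those values in; drop them from Alice, Frank, Mona, Kira, Bob.
That leaves Mona = purple. Remove purple from Alice.
So Alice = white.

white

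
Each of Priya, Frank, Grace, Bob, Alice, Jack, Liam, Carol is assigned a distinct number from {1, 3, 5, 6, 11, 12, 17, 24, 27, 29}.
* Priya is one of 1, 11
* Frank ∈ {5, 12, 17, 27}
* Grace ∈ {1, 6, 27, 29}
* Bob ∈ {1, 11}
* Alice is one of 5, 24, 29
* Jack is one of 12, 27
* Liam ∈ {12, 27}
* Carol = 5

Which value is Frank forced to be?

17

Carol's domain is down to {5}, so Carol = 5. Eliminate 5 elsewhere: Frank, Alice.
Priya and Bob share exactly the 2 values {1, 11}; by pigeonhole those values go to them, so strike 1, 11 from Grace.
Jack and Liam between them cover only {12, 27} — a naked pair. Remove those values from Frank, Grace.
So Frank = 17.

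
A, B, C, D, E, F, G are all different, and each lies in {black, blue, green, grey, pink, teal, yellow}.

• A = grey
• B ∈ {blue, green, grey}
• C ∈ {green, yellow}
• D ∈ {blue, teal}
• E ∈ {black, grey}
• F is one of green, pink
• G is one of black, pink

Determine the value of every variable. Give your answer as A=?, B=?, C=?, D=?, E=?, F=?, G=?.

A=grey, B=blue, C=yellow, D=teal, E=black, F=green, G=pink

A's domain is down to {grey}, so A = grey. So B, E can't be grey.
That leaves E = black. Strike black from G.
G has just one choice, so G = pink. Strike pink from F.
F's domain is down to {green}, so F = green. Strike green from B, C.
B's domain is down to {blue}, so B = blue. Strike blue from D.
C has just one choice, so C = yellow.
That leaves D = teal.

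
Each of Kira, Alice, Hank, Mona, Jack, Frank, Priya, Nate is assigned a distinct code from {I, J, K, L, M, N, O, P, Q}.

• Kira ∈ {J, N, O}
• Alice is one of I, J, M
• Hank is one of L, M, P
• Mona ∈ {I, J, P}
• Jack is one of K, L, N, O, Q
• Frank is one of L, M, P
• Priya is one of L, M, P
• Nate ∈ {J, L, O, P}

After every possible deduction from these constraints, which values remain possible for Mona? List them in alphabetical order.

I, J

The 3 variables Hank, Frank, Priya are confined to {L, M, P}, which locks those values in; drop them from Alice, Mona, Jack, Nate.
Alice and Mona share exactly the 2 values {I, J}; by pigeonhole those values go to them, so strike I, J from Kira, Nate.
Nate's domain is down to {O}, so Nate = O. Remove O from Kira, Jack.
Kira's domain is down to {N}, so Kira = N. Strike N from Jack.
No further eliminations apply; Mona can still be any of I, J.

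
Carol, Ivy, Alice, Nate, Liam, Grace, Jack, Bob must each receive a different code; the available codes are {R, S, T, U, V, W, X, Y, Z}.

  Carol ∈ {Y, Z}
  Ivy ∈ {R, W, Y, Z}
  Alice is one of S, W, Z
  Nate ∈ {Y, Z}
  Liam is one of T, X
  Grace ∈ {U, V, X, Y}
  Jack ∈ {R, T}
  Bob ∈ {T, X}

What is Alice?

S

Carol and Nate between them cover only {Y, Z} — a naked pair. Remove those values from Ivy, Alice, Grace.
Liam and Bob between them cover only {T, X} — a naked pair. Remove those values from Grace, Jack.
Jack's domain is down to {R}, so Jack = R. Remove R from Ivy.
Ivy must be W (only option left). Eliminate W elsewhere: Alice.
So Alice = S.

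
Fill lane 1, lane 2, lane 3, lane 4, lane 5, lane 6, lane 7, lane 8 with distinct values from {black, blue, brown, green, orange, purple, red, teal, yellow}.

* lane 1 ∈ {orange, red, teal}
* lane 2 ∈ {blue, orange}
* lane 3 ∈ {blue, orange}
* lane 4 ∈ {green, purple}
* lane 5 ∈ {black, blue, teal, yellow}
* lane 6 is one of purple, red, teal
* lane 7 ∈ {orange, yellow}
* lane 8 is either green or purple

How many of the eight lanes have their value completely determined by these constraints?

Among the 8 variables, black fits only lane 5 (and all 8 values in {black, blue, green, orange, purple, red, teal, yellow} must be used), so lane 5 = black.
Among the 7 still-open variables, yellow fits only lane 7 (and all 7 values in {blue, green, orange, purple, red, teal, yellow} must be used), so lane 7 = yellow.
lane 2 and lane 3 between them cover only {blue, orange} — a naked pair. Remove those values from lane 1.
lane 4 and lane 8 between them cover only {green, purple} — a naked pair. Remove those values from lane 6.
Determined: lane 5=black, lane 7=yellow. The other lanes each still have more than one consistent value. That makes 2.

2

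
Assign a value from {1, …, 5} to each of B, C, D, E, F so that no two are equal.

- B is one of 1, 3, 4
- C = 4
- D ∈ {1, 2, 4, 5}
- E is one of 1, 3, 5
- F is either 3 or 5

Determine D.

2

C's domain is down to {4}, so C = 4. Remove 4 from B, D.
Among the 4 still-open variables, 2 fits only D (and all 4 values in {1, 2, 3, 5} must be used), so D = 2.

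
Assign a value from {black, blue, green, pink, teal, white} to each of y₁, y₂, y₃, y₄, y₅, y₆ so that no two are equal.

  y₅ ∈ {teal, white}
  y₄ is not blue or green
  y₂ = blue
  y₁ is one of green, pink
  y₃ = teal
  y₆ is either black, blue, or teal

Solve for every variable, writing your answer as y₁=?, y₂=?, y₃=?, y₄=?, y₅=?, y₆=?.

y₁=green, y₂=blue, y₃=teal, y₄=pink, y₅=white, y₆=black

y₂ must be blue (only option left). Remove blue from y₆.
y₃'s domain is down to {teal}, so y₃ = teal. Strike teal from y₄, y₅, y₆.
That leaves y₅ = white. Strike white from y₄.
y₆ has just one choice, so y₆ = black. Remove black from y₄.
That leaves y₄ = pink. Strike pink from y₁.
y₁ has just one choice, so y₁ = green.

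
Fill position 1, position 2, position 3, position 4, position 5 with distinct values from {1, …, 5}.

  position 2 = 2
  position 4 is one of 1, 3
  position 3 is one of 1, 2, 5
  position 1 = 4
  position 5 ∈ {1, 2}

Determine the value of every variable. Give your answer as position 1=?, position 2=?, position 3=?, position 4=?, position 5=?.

position 1=4, position 2=2, position 3=5, position 4=3, position 5=1

position 1's domain is down to {4}, so position 1 = 4.
That leaves position 2 = 2. Eliminate 2 elsewhere: position 3, position 5.
position 5 must be 1 (only option left). So position 3, position 4 can't be 1.
position 3 must be 5 (only option left).
position 4 has just one choice, so position 4 = 3.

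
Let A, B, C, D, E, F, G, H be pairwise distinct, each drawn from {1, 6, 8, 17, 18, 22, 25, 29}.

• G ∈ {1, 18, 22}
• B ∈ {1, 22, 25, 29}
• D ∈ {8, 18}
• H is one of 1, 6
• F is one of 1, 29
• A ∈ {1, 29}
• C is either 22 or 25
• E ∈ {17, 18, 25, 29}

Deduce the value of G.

Among the 8 variables, 6 fits only H (and all 8 values in {1, 6, 8, 17, 18, 22, 25, 29} must be used), so H = 6.
The 7 still-open variables together cover exactly {1, 8, 17, 18, 22, 25, 29} — 7 values for 7 variables — and 8 appears only in D's list, so D = 8.
The 6 still-open variables together cover exactly {1, 17, 18, 22, 25, 29} — 6 values for 6 variables — and 17 appears only in E's list, so E = 17.
Among the 5 still-open variables, 18 fits only G (and all 5 values in {1, 18, 22, 25, 29} must be used), so G = 18.

18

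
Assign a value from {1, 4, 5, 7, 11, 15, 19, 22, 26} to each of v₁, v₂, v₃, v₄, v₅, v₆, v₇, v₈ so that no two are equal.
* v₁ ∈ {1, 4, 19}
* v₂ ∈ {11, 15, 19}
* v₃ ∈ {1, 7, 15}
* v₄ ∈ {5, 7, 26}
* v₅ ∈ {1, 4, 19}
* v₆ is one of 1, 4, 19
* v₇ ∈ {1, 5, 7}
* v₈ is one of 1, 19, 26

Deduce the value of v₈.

Among the 8 variables, 11 fits only v₂ (and all 8 values in {1, 4, 5, 7, 11, 15, 19, 26} must be used), so v₂ = 11.
The 7 still-open variables draw from only 7 values {1, 4, 5, 7, 15, 19, 26}, so each is used; only v₃ can be 15, hence v₃ = 15.
v₁, v₅, v₆ share exactly the 3 values {1, 4, 19}; by pigeonhole those values go to them, so strike 1, 4, 19 from v₇, v₈.
So v₈ = 26.

26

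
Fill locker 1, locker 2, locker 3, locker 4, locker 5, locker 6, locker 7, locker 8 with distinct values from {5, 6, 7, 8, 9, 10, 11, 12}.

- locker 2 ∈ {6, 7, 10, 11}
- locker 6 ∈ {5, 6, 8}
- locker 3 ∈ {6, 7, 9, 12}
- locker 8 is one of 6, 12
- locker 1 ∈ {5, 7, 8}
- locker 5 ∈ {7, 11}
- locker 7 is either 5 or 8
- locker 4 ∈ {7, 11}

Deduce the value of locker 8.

Among the 8 variables, 9 fits only locker 3 (and all 8 values in {5, 6, 7, 8, 9, 10, 11, 12} must be used), so locker 3 = 9.
The 7 still-open variables draw from only 7 values {5, 6, 7, 8, 10, 11, 12}, so each is used; only locker 2 can be 10, hence locker 2 = 10.
The 6 still-open variables draw from only 6 values {5, 6, 7, 8, 11, 12}, so each is used; only locker 8 can be 12, hence locker 8 = 12.

12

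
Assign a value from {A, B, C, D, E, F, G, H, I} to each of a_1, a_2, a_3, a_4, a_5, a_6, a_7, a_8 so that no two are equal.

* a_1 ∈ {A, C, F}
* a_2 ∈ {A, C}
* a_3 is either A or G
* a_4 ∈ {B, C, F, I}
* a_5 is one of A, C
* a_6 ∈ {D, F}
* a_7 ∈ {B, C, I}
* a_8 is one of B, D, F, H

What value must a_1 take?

Among the 8 variables, G fits only a_3 (and all 8 values in {A, B, C, D, F, G, H, I} must be used), so a_3 = G.
Among the 7 still-open variables, H fits only a_8 (and all 7 values in {A, B, C, D, F, H, I} must be used), so a_8 = H.
The 6 still-open variables draw from only 6 values {A, B, C, D, F, I}, so each is used; only a_6 can be D, hence a_6 = D.
a_2 and a_5 between them cover only {A, C} — a naked pair. Remove those values from a_1, a_4, a_7.
So a_1 = F.

F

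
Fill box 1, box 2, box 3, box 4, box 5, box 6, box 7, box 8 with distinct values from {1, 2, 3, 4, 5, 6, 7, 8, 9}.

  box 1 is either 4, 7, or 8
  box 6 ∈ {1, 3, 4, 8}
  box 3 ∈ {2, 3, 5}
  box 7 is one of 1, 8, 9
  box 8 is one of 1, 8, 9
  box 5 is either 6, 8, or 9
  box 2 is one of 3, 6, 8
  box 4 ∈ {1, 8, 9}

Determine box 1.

box 4, box 7, box 8 share exactly the 3 values {1, 8, 9}; by pigeonhole those values go to them, so strike 1, 8, 9 from box 1, box 2, box 5, box 6.
box 5's domain is down to {6}, so box 5 = 6. Eliminate 6 elsewhere: box 2.
box 2 has just one choice, so box 2 = 3. Strike 3 from box 3, box 6.
box 6 must be 4 (only option left). Strike 4 from box 1.
So box 1 = 7.

7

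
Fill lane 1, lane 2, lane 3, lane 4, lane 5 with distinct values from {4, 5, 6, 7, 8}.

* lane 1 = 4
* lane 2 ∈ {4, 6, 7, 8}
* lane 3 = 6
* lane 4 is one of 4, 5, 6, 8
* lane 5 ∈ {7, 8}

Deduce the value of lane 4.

lane 1 has just one choice, so lane 1 = 4. Remove 4 from lane 2, lane 4.
That leaves lane 3 = 6. So lane 2, lane 4 can't be 6.
The 3 still-open variables together cover exactly {5, 7, 8} — 3 values for 3 variables — and 5 appears only in lane 4's list, so lane 4 = 5.

5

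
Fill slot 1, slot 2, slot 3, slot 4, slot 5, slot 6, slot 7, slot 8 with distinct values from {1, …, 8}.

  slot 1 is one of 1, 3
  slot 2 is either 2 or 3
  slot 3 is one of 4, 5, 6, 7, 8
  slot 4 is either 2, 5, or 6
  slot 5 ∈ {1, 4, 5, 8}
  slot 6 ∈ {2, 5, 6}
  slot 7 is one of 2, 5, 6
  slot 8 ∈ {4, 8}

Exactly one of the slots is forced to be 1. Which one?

slot 1

The 8 variables together cover exactly {1, 2, 3, 4, 5, 6, 7, 8} — 8 values for 8 variables — and 7 appears only in slot 3's list, so slot 3 = 7.
slot 4, slot 6, slot 7 between them cover only {2, 5, 6} — a naked triple. Remove those values from slot 2, slot 5.
That leaves slot 2 = 3. Remove 3 from slot 1.
So 1 goes to slot 1.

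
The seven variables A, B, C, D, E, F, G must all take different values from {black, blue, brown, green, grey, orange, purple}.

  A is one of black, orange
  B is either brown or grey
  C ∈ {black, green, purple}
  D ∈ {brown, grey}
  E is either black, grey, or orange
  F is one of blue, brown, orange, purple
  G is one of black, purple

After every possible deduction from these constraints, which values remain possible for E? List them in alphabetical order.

The 7 variables together cover exactly {black, blue, brown, green, grey, orange, purple} — 7 values for 7 variables — and blue appears only in F's list, so F = blue.
The 6 still-open variables together cover exactly {black, brown, green, grey, orange, purple} — 6 values for 6 variables — and green appears only in C's list, so C = green.
Among the 5 still-open variables, purple fits only G (and all 5 values in {black, brown, grey, orange, purple} must be used), so G = purple.
B and D between them cover only {brown, grey} — a naked pair. Remove those values from E.
No further eliminations apply; E can still be any of black, orange.

black, orange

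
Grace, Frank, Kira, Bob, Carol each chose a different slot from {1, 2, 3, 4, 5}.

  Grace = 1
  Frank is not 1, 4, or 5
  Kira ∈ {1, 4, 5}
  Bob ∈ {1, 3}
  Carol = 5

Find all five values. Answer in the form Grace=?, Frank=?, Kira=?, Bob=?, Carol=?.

Grace=1, Frank=2, Kira=4, Bob=3, Carol=5

Grace has just one choice, so Grace = 1. Remove 1 from Kira, Bob.
Bob must be 3 (only option left). Strike 3 from Frank.
Carol's domain is down to {5}, so Carol = 5. Strike 5 from Kira.
Frank must be 2 (only option left).
That leaves Kira = 4.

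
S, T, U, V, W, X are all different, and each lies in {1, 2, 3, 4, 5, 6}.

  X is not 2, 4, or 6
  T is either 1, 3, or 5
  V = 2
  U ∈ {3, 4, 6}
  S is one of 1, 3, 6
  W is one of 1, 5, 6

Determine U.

4

V has just one choice, so V = 2.
The 5 still-open variables together cover exactly {1, 3, 4, 5, 6} — 5 values for 5 variables — and 4 appears only in U's list, so U = 4.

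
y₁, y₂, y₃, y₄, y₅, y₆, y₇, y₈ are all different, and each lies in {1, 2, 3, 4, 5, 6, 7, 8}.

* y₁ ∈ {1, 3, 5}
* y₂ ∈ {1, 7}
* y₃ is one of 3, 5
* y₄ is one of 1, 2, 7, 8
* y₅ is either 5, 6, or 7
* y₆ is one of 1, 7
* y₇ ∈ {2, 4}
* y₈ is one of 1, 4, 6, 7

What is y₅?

6

The 8 variables draw from only 8 values {1, 2, 3, 4, 5, 6, 7, 8}, so each is used; only y₄ can be 8, hence y₄ = 8.
Among the 7 still-open variables, 2 fits only y₇ (and all 7 values in {1, 2, 3, 4, 5, 6, 7} must be used), so y₇ = 2.
The 6 still-open variables together cover exactly {1, 3, 4, 5, 6, 7} — 6 values for 6 variables — and 4 appears only in y₈'s list, so y₈ = 4.
The 5 still-open variables together cover exactly {1, 3, 5, 6, 7} — 5 values for 5 variables — and 6 appears only in y₅'s list, so y₅ = 6.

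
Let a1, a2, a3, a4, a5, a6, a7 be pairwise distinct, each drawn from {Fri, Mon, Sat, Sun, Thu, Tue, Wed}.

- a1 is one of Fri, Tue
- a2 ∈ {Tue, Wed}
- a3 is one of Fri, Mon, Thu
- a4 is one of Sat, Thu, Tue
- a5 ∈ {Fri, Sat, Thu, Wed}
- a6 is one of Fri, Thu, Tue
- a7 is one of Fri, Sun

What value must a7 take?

Sun

Among the 7 variables, Mon fits only a3 (and all 7 values in {Fri, Mon, Sat, Sun, Thu, Tue, Wed} must be used), so a3 = Mon.
The 6 still-open variables together cover exactly {Fri, Sat, Sun, Thu, Tue, Wed} — 6 values for 6 variables — and Sun appears only in a7's list, so a7 = Sun.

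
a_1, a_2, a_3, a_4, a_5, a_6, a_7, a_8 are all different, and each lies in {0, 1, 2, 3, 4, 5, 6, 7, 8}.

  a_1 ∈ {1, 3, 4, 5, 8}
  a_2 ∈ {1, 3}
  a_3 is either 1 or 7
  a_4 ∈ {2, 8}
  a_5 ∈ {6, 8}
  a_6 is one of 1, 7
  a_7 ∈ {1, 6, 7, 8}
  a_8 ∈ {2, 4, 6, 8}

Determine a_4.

2

The 8 variables draw from only 8 values {1, 2, 3, 4, 5, 6, 7, 8}, so each is used; only a_1 can be 5, hence a_1 = 5.
The 7 still-open variables draw from only 7 values {1, 2, 3, 4, 6, 7, 8}, so each is used; only a_2 can be 3, hence a_2 = 3.
Among the 6 still-open variables, 4 fits only a_8 (and all 6 values in {1, 2, 4, 6, 7, 8} must be used), so a_8 = 4.
The 5 still-open variables together cover exactly {1, 2, 6, 7, 8} — 5 values for 5 variables — and 2 appears only in a_4's list, so a_4 = 2.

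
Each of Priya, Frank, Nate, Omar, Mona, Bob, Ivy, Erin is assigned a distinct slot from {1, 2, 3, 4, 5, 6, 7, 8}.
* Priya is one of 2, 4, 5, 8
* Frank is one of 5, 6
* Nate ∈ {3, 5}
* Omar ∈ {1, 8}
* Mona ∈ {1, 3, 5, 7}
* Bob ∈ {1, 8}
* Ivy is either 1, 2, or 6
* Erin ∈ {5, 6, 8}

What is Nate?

The 8 variables draw from only 8 values {1, 2, 3, 4, 5, 6, 7, 8}, so each is used; only Priya can be 4, hence Priya = 4.
The 7 still-open variables together cover exactly {1, 2, 3, 5, 6, 7, 8} — 7 values for 7 variables — and 2 appears only in Ivy's list, so Ivy = 2.
The 6 still-open variables draw from only 6 values {1, 3, 5, 6, 7, 8}, so each is used; only Mona can be 7, hence Mona = 7.
Among the 5 still-open variables, 3 fits only Nate (and all 5 values in {1, 3, 5, 6, 8} must be used), so Nate = 3.

3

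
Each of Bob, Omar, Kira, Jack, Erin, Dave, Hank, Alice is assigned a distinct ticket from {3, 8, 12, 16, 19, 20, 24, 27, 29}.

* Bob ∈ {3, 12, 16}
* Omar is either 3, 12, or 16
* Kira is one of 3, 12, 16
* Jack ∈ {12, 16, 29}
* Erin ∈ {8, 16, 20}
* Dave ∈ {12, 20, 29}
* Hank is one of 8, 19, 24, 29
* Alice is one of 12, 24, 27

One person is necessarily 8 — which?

Bob, Omar, Kira share exactly the 3 values {3, 12, 16}; by pigeonhole those values go to them, so strike 3, 12, 16 from Jack, Erin, Dave, Alice.
Jack has just one choice, so Jack = 29. Strike 29 from Dave, Hank.
Dave has just one choice, so Dave = 20. Eliminate 20 elsewhere: Erin.
So 8 goes to Erin.

Erin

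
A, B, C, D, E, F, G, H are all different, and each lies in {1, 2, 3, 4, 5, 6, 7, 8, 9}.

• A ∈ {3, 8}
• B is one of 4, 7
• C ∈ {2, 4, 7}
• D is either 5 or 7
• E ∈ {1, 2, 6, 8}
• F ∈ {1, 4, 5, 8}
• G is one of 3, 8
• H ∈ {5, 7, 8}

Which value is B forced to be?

The 8 variables draw from only 8 values {1, 2, 3, 4, 5, 6, 7, 8}, so each is used; only E can be 6, hence E = 6.
The 7 still-open variables together cover exactly {1, 2, 3, 4, 5, 7, 8} — 7 values for 7 variables — and 1 appears only in F's list, so F = 1.
The 6 still-open variables draw from only 6 values {2, 3, 4, 5, 7, 8}, so each is used; only C can be 2, hence C = 2.
The 5 still-open variables together cover exactly {3, 4, 5, 7, 8} — 5 values for 5 variables — and 4 appears only in B's list, so B = 4.

4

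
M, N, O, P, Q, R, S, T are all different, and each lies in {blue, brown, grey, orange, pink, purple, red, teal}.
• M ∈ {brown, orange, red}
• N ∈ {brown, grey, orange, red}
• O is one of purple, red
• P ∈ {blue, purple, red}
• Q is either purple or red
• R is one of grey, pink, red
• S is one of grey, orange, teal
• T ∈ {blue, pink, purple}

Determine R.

grey

Among the 8 variables, teal fits only S (and all 8 values in {blue, brown, grey, orange, pink, purple, red, teal} must be used), so S = teal.
O and Q between them cover only {purple, red} — a naked pair. Remove those values from M, N, P, R, T.
P's domain is down to {blue}, so P = blue. Remove blue from T.
T must be pink (only option left). Strike pink from R.
So R = grey.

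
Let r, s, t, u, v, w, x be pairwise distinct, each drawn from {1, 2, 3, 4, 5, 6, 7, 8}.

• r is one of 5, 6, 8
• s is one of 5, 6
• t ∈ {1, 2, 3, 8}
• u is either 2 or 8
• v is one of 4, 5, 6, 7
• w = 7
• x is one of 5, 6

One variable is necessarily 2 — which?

w must be 7 (only option left). Remove 7 from v.
s and x share exactly the 2 values {5, 6}; by pigeonhole those values go to them, so strike 5, 6 from r, v.
That leaves r = 8. So t, u can't be 8.
So 2 goes to u.

u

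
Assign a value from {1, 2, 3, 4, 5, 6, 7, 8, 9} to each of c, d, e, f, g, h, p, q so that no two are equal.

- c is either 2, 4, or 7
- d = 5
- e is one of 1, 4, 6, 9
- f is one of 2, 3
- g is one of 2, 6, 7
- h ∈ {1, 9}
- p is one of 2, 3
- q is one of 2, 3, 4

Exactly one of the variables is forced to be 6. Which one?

g

d has just one choice, so d = 5.
The 2 variables f and p are confined to {2, 3}, which locks those values in; drop them from c, g, q.
q must be 4 (only option left). So c, e can't be 4.
That leaves c = 7. Strike 7 from g.
So 6 goes to g.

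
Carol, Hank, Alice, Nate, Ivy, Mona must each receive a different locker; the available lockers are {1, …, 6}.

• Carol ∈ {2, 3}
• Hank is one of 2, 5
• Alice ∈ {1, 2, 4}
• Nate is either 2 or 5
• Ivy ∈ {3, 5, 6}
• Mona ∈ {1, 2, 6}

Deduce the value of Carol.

3

Among the 6 variables, 4 fits only Alice (and all 6 values in {1, 2, 3, 4, 5, 6} must be used), so Alice = 4.
Among the 5 still-open variables, 1 fits only Mona (and all 5 values in {1, 2, 3, 5, 6} must be used), so Mona = 1.
Among the 4 still-open variables, 6 fits only Ivy (and all 4 values in {2, 3, 5, 6} must be used), so Ivy = 6.
The 3 still-open variables draw from only 3 values {2, 3, 5}, so each is used; only Carol can be 3, hence Carol = 3.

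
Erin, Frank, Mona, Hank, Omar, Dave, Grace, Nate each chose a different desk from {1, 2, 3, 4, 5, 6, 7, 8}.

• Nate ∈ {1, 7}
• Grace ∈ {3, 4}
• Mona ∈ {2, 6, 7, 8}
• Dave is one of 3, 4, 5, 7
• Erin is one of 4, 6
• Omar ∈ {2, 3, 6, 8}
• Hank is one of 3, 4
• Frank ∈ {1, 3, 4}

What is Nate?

7

Among the 8 variables, 5 fits only Dave (and all 8 values in {1, 2, 3, 4, 5, 6, 7, 8} must be used), so Dave = 5.
The 2 variables Hank and Grace are confined to {3, 4}, which locks those values in; drop them from Erin, Frank, Omar.
Erin's domain is down to {6}, so Erin = 6. Strike 6 from Mona, Omar.
Frank has just one choice, so Frank = 1. Eliminate 1 elsewhere: Nate.
So Nate = 7.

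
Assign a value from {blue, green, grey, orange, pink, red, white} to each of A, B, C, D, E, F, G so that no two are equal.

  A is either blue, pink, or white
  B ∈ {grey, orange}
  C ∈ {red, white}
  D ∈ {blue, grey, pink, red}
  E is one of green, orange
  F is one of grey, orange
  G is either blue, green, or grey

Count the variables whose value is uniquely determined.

2

B and F share exactly the 2 values {grey, orange}; by pigeonhole those values go to them, so strike grey, orange from D, E, G.
That leaves E = green. So G can't be green.
That leaves G = blue. Remove blue from A, D.
Determined: E=green, G=blue. The other variables each still have more than one consistent value. That makes 2.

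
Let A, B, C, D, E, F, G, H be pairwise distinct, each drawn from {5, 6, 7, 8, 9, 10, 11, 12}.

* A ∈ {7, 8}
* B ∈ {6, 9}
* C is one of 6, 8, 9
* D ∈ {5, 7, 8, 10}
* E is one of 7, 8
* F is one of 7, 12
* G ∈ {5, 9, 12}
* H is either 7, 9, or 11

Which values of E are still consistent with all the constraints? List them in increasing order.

7, 8

The 8 variables together cover exactly {5, 6, 7, 8, 9, 10, 11, 12} — 8 values for 8 variables — and 10 appears only in D's list, so D = 10.
The 7 still-open variables together cover exactly {5, 6, 7, 8, 9, 11, 12} — 7 values for 7 variables — and 5 appears only in G's list, so G = 5.
Among the 6 still-open variables, 11 fits only H (and all 6 values in {6, 7, 8, 9, 11, 12} must be used), so H = 11.
Among the 5 still-open variables, 12 fits only F (and all 5 values in {6, 7, 8, 9, 12} must be used), so F = 12.
A and E between them cover only {7, 8} — a naked pair. Remove those values from C.
No further eliminations apply; E can still be any of 7, 8.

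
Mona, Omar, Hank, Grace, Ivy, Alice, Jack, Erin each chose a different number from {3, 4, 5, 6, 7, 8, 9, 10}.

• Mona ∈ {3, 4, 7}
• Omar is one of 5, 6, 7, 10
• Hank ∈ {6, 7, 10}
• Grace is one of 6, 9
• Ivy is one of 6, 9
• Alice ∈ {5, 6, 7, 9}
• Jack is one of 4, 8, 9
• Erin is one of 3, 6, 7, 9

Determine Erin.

3

The 8 variables together cover exactly {3, 4, 5, 6, 7, 8, 9, 10} — 8 values for 8 variables — and 8 appears only in Jack's list, so Jack = 8.
The 7 still-open variables together cover exactly {3, 4, 5, 6, 7, 9, 10} — 7 values for 7 variables — and 4 appears only in Mona's list, so Mona = 4.
The 6 still-open variables together cover exactly {3, 5, 6, 7, 9, 10} — 6 values for 6 variables — and 3 appears only in Erin's list, so Erin = 3.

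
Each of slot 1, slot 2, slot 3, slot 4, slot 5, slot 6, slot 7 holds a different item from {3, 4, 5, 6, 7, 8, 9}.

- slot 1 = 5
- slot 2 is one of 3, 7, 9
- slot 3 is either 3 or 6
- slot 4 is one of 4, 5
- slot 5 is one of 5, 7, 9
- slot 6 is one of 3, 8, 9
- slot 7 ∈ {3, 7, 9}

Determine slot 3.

6

slot 1's domain is down to {5}, so slot 1 = 5. So slot 4, slot 5 can't be 5.
slot 4 has just one choice, so slot 4 = 4.
Among the 5 still-open variables, 6 fits only slot 3 (and all 5 values in {3, 6, 7, 8, 9} must be used), so slot 3 = 6.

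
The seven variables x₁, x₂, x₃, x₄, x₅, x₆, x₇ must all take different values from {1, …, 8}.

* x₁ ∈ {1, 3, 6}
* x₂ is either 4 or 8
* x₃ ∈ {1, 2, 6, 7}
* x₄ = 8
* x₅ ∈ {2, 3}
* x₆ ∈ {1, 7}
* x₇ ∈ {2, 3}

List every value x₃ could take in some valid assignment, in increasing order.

1, 6, 7

x₄ must be 8 (only option left). Remove 8 from x₂.
x₂ has just one choice, so x₂ = 4.
x₅ and x₇ share exactly the 2 values {2, 3}; by pigeonhole those values go to them, so strike 2, 3 from x₁, x₃.
No further eliminations apply; x₃ can still be any of 1, 6, 7.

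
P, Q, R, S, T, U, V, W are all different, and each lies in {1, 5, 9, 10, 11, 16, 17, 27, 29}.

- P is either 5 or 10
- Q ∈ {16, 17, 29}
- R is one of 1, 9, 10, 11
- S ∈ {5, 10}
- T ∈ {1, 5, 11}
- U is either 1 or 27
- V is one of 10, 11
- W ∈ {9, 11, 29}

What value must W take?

29

The 2 variables P and S are confined to {5, 10}, which locks those values in; drop them from R, T, V.
V's domain is down to {11}, so V = 11. Strike 11 from R, T, W.
T must be 1 (only option left). Eliminate 1 elsewhere: R, U.
That leaves U = 27.
That leaves R = 9. So W can't be 9.
So W = 29.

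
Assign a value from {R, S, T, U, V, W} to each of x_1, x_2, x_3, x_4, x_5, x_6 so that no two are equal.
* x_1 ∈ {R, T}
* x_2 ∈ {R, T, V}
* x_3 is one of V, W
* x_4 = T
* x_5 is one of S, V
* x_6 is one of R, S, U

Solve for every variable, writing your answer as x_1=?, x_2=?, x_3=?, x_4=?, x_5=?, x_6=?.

x_4 has just one choice, so x_4 = T. Remove T from x_1, x_2.
That leaves x_1 = R. Remove R from x_2, x_6.
That leaves x_2 = V. So x_3, x_5 can't be V.
That leaves x_3 = W.
That leaves x_5 = S. Strike S from x_6.
x_6's domain is down to {U}, so x_6 = U.

x_1=R, x_2=V, x_3=W, x_4=T, x_5=S, x_6=U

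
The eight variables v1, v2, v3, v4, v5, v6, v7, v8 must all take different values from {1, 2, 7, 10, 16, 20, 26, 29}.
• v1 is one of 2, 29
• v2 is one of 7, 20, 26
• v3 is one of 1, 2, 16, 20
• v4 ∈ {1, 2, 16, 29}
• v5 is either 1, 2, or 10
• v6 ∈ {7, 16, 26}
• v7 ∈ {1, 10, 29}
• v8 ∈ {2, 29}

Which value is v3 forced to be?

20

v1 and v8 share exactly the 2 values {2, 29}; by pigeonhole those values go to them, so strike 2, 29 from v3, v4, v5, v7.
The 2 variables v5 and v7 are confined to {1, 10}, which locks those values in; drop them from v3, v4.
v4's domain is down to {16}, so v4 = 16. Eliminate 16 elsewhere: v3, v6.
So v3 = 20.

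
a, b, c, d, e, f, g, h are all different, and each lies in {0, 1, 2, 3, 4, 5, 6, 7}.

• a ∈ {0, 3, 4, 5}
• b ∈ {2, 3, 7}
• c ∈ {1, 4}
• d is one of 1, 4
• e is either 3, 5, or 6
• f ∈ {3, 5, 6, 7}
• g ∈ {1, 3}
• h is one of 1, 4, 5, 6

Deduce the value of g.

3

Among the 8 variables, 0 fits only a (and all 8 values in {0, 1, 2, 3, 4, 5, 6, 7} must be used), so a = 0.
The 7 still-open variables draw from only 7 values {1, 2, 3, 4, 5, 6, 7}, so each is used; only b can be 2, hence b = 2.
The 6 still-open variables draw from only 6 values {1, 3, 4, 5, 6, 7}, so each is used; only f can be 7, hence f = 7.
The 2 variables c and d are confined to {1, 4}, which locks those values in; drop them from g, h.
So g = 3.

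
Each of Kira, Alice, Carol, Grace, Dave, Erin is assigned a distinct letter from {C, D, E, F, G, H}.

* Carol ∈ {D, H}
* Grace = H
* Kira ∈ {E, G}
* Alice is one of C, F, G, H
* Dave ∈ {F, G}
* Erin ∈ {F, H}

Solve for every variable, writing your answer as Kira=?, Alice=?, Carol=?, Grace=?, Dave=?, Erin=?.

Kira=E, Alice=C, Carol=D, Grace=H, Dave=G, Erin=F

Grace must be H (only option left). Remove H from Alice, Carol, Erin.
Erin must be F (only option left). So Alice, Dave can't be F.
Carol must be D (only option left).
That leaves Dave = G. Remove G from Kira, Alice.
Kira has just one choice, so Kira = E.
That leaves Alice = C.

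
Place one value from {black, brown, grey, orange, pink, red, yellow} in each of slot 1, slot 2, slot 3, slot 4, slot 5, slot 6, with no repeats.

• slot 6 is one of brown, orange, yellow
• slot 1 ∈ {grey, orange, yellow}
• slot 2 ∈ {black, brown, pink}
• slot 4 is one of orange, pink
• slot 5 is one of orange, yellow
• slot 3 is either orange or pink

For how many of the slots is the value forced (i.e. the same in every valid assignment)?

Among the 6 variables, black fits only slot 2 (and all 6 values in {black, brown, grey, orange, pink, yellow} must be used), so slot 2 = black.
Among the 5 still-open variables, brown fits only slot 6 (and all 5 values in {brown, grey, orange, pink, yellow} must be used), so slot 6 = brown.
The 4 still-open variables together cover exactly {grey, orange, pink, yellow} — 4 values for 4 variables — and grey appears only in slot 1's list, so slot 1 = grey.
The 3 still-open variables draw from only 3 values {orange, pink, yellow}, so each is used; only slot 5 can be yellow, hence slot 5 = yellow.
Determined: slot 1=grey, slot 2=black, slot 5=yellow, slot 6=brown. The other slots each still have more than one consistent value. That makes 4.

4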